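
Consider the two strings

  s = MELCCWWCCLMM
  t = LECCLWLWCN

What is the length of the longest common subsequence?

Pick E at s[2]=t[2] → C at s[4]=t[3] → C at s[5]=t[4] → W at s[6]=t[6] → W at s[7]=t[8] → C at s[8]=t[9]; all 6 characters appear in both, in order. Since dp[12][10] = 6, nothing longer is possible.

6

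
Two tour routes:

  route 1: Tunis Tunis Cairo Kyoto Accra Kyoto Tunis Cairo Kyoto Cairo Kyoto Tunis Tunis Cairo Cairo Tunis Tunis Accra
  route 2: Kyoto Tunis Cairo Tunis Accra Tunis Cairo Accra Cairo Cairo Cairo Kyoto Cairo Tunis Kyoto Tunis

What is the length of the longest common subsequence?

One common subsequence of length 10: Tunis [1,4], then Tunis [2,6], then Cairo [3,7], then Accra [5,8], then Cairo [8,10], then Cairo [10,11], then Kyoto [11,12], then Cairo [15,13], then Tunis [16,14], then Tunis [17,16], and the DP table's final entry dp[18][16] is also 10, so no common subsequence is longer.

10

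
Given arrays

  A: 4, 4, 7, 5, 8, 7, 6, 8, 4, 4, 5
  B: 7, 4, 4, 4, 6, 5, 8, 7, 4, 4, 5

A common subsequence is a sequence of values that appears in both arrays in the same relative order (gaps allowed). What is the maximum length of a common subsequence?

Taking 4 (A #1, B #3), then 4 (A #2, B #4), then 5 (A #4, B #6), then 8 (A #5, B #7), then 7 (A #6, B #8), then 4 (A #9, B #9), then 4 (A #10, B #10), then 5 (A #11, B #11) gives a common subsequence of length 8. The LCS DP gives dp[11][11] = 8, so this is optimal.

8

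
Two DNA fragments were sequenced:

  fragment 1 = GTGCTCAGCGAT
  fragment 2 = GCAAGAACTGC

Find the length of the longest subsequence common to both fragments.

6

Pick G [1,1], G [3,5], C [4,8], T [5,9], G [8,10], C [9,11]; all 6 bases appear in both, in order. The LCS DP gives dp[12][11] = 6, so this is optimal.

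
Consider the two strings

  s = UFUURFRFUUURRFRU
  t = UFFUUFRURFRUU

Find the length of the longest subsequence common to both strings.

11

Match U [1,1], then F [2,3], then U [3,4], then U [4,5], then F [6,6], then R [7,7], then U [11,8], then R [13,9], then F [14,10], then R [15,11], then U [16,13] — 11 characters in the same relative order in both, and the DP table's final entry dp[16][13] is also 11, so no common subsequence is longer.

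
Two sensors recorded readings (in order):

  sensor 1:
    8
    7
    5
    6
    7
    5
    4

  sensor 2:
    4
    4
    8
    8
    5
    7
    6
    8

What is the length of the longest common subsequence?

3

Taking 8 (sensor 1 #1, sensor 2 #4), 7 (sensor 1 #2, sensor 2 #6), 6 (sensor 1 #4, sensor 2 #7) gives a common subsequence of length 3. The LCS DP gives dp[7][8] = 3, so this is optimal.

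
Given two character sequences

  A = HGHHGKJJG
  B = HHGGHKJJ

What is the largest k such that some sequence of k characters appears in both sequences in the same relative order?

One common subsequence of length 6: H (A #1, B #2), G (A #2, B #4), H (A #4, B #5), K (A #6, B #6), J (A #7, B #7), J (A #8, B #8), and the DP table's final entry dp[9][8] is also 6, so no common subsequence is longer.

6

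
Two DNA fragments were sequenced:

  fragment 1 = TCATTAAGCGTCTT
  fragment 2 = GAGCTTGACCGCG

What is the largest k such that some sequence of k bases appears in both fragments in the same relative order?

Taking C (fragment 1 #2, fragment 2 #4), T (fragment 1 #4, fragment 2 #5), T (fragment 1 #5, fragment 2 #6), A (fragment 1 #6, fragment 2 #8), G (fragment 1 #8, fragment 2 #11), C (fragment 1 #9, fragment 2 #12), G (fragment 1 #10, fragment 2 #13) gives a common subsequence of length 7. The LCS DP gives dp[14][13] = 7, so this is optimal.

7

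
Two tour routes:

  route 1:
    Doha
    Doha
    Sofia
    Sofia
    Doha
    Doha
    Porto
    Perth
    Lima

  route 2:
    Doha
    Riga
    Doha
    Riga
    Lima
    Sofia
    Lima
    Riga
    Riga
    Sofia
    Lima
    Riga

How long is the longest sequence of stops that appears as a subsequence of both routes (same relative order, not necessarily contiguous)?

Pick Doha [1,1]; then Doha [2,3]; then Sofia [3,6]; then Sofia [4,10]; then Lima [9,11]; all 5 stops appear in both, in order. dp[9][12] = 5 confirms this is the maximum.

5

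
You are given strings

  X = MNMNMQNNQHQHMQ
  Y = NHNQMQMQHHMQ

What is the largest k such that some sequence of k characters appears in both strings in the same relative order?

Taking N at X[2]=Y[1]; then N at X[4]=Y[3]; then M at X[5]=Y[5]; then Q at X[6]=Y[6]; then Q at X[9]=Y[8]; then H at X[10]=Y[9]; then H at X[12]=Y[10]; then M at X[13]=Y[11]; then Q at X[14]=Y[12] gives a common subsequence of length 9, and the DP table's final entry dp[14][12] is also 9, so no common subsequence is longer.

9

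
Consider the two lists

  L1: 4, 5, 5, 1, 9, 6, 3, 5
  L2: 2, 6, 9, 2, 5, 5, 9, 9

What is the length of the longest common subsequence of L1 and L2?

Let dp[i][j] be the LCS length of the first i values of L1 and the first j values of L2. dp[i][j] = dp[i-1][j-1]+1 when the i-th and j-th values match, else max(dp[i-1][j], dp[i][j-1]).
    ·  2  6  9  2  5  5  9  9
 ·  0  0  0  0  0  0  0  0  0
 4  0  0  0  0  0  0  0  0  0
 5  0  0  0  0  0  1  1  1  1
 5  0  0  0  0  0  1  2  2  2
 1  0  0  0  0  0  1  2  2  2
 9  0  0  0  1  1  1  2  3  3
 6  0  0  1  1  1  1  2  3  3
 3  0  0  1  1  1  1  2  3  3
 5  0  0  1  1  1  2  2  3  3
dp[8][8] = 3. One LCS (by backtracking along matches): 5, 5, 9.

3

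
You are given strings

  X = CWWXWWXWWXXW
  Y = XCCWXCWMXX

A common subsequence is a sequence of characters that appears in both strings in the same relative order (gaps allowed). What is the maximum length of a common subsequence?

6

Let dp[i][j] be the LCS length of the first i characters of X and the first j characters of Y. dp[i][j] = dp[i-1][j-1]+1 when the i-th and j-th characters match, else max(dp[i-1][j], dp[i][j-1]).
    ·  X  C  C  W  X  C  W  M  X  X
 ·  0  0  0  0  0  0  0  0  0  0  0
 C  0  0  1  1  1  1  1  1  1  1  1
 W  0  0  1  1  2  2  2  2  2  2  2
 W  0  0  1  1  2  2  2  3  3  3  3
 X  0  1  1  1  2  3  3  3  3  4  4
 W  0  1  1  1  2  3  3  4  4  4  4
 W  0  1  1  1  2  3  3  4  4  4  4
 X  0  1  1  1  2  3  3  4  4  5  5
 W  0  1  1  1  2  3  3  4  4  5  5
 W  0  1  1  1  2  3  3  4  4  5  5
 X  0  1  1  1  2  3  3  4  4  5  6
 X  0  1  1  1  2  3  3  4  4  5  6
 W  0  1  1  1  2  3  3  4  4  5  6
dp[12][10] = 6. One LCS (by backtracking along matches): CWXWXX.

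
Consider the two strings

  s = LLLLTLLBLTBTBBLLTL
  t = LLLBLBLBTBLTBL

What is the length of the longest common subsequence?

12

Taking L [1,1]; then L [2,2]; then L [3,3]; then L [7,5]; then B [8,6]; then L [9,7]; then B [11,8]; then T [12,9]; then B [14,10]; then L [16,11]; then T [17,12]; then L [18,14] gives a common subsequence of length 12. Since dp[18][14] = 12, nothing longer is possible.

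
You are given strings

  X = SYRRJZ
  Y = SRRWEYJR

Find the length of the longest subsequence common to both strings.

4

Taking S at X[1]=Y[1] → R at X[3]=Y[2] → R at X[4]=Y[3] → J at X[5]=Y[7] gives a common subsequence of length 4. dp[6][8] = 4 confirms this is the maximum.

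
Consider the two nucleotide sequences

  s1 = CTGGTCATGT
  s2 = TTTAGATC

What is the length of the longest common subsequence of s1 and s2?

5

One common subsequence of length 5: T [2,2], then T [5,3], then A [7,4], then G [9,5], then T [10,7]. Since dp[10][8] = 5, nothing longer is possible.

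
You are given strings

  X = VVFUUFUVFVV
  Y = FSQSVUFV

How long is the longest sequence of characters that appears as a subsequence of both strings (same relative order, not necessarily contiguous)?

4

Let dp[i][j] be the LCS length of the first i characters of X and the first j characters of Y. dp[i][j] = dp[i-1][j-1]+1 when the i-th and j-th characters match, else max(dp[i-1][j], dp[i][j-1]).
    ·  F  S  Q  S  V  U  F  V
 ·  0  0  0  0  0  0  0  0  0
 V  0  0  0  0  0  1  1  1  1
 V  0  0  0  0  0  1  1  1  2
 F  0  1  1  1  1  1  1  2  2
 U  0  1  1  1  1  1  2  2  2
 U  0  1  1  1  1  1  2  2  2
 F  0  1  1  1  1  1  2  3  3
 U  0  1  1  1  1  1  2  3  3
 V  0  1  1  1  1  2  2  3  4
 F  0  1  1  1  1  2  2  3  4
 V  0  1  1  1  1  2  2  3  4
 V  0  1  1  1  1  2  2  3  4
dp[11][8] = 4. One LCS (by backtracking along matches): VUFV.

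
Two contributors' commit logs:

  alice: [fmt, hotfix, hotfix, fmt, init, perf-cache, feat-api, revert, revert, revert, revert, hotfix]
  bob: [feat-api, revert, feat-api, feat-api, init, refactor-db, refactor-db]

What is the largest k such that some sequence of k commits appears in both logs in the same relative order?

2

Match feat-api at alice[7]=bob[1]; then revert at alice[8]=bob[2] — 2 commits in the same relative order in both. Since dp[12][7] = 2, nothing longer is possible.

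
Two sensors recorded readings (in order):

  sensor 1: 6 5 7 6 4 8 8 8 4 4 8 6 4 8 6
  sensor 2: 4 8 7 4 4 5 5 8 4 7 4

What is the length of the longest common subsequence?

6

Taking 4 (sensor 1 #5, sensor 2 #1); then 8 (sensor 1 #6, sensor 2 #2); then 4 (sensor 1 #9, sensor 2 #4); then 4 (sensor 1 #10, sensor 2 #5); then 8 (sensor 1 #11, sensor 2 #8); then 4 (sensor 1 #13, sensor 2 #11) gives a common subsequence of length 6, and the DP table's final entry dp[15][11] is also 6, so no common subsequence is longer.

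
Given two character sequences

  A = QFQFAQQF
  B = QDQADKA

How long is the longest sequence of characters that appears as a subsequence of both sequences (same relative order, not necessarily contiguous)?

3

One common subsequence of length 3: Q at A[1]=B[1], Q at A[3]=B[3], A at A[5]=B[7], and the DP table's final entry dp[8][7] is also 3, so no common subsequence is longer.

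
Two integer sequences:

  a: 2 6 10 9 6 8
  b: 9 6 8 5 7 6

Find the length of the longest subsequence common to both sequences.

3

Let dp[i][j] be the LCS length of the first i values of a and the first j values of b. dp[i][j] = dp[i-1][j-1]+1 when the i-th and j-th values match, else max(dp[i-1][j], dp[i][j-1]).
    ·  9  6  8  5  7  6
 ·  0  0  0  0  0  0  0
 2  0  0  0  0  0  0  0
 6  0  0  1  1  1  1  1
10  0  0  1  1  1  1  1
 9  0  1  1  1  1  1  1
 6  0  1  2  2  2  2  2
 8  0  1  2  3  3  3  3
dp[6][6] = 3. One LCS (by backtracking along matches): 9, 6, 8.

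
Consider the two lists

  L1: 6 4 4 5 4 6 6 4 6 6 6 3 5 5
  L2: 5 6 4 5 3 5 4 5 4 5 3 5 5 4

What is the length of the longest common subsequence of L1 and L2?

8

One common subsequence of length 8: 6 (L1 #1, L2 #2) → 4 (L1 #2, L2 #3) → 4 (L1 #3, L2 #7) → 5 (L1 #4, L2 #8) → 4 (L1 #5, L2 #9) → 3 (L1 #12, L2 #11) → 5 (L1 #13, L2 #12) → 5 (L1 #14, L2 #13). dp[14][14] = 8 confirms this is the maximum.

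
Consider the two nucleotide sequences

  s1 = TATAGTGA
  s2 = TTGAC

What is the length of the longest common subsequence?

One common subsequence of length 4: T at s1[3]=s2[1]; then T at s1[6]=s2[2]; then G at s1[7]=s2[3]; then A at s1[8]=s2[4]. The LCS DP gives dp[8][5] = 4, so this is optimal.

4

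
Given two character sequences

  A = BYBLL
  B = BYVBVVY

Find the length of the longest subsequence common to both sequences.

3

Let dp[i][j] be the LCS length of the first i characters of A and the first j characters of B. dp[i][j] = dp[i-1][j-1]+1 when the i-th and j-th characters match, else max(dp[i-1][j], dp[i][j-1]).
    ·  B  Y  V  B  V  V  Y
 ·  0  0  0  0  0  0  0  0
 B  0  1  1  1  1  1  1  1
 Y  0  1  2  2  2  2  2  2
 B  0  1  2  2  3  3  3  3
 L  0  1  2  2  3  3  3  3
 L  0  1  2  2  3  3  3  3
dp[5][7] = 3. One LCS (by backtracking along matches): BYB.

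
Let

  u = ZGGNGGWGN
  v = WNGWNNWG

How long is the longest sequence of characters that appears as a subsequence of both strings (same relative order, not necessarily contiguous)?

Let dp[i][j] be the LCS length of the first i characters of u and the first j characters of v. dp[i][j] = dp[i-1][j-1]+1 when the i-th and j-th characters match, else max(dp[i-1][j], dp[i][j-1]).
    ·  W  N  G  W  N  N  W  G
 ·  0  0  0  0  0  0  0  0  0
 Z  0  0  0  0  0  0  0  0  0
 G  0  0  0  1  1  1  1  1  1
 G  0  0  0  1  1  1  1  1  2
 N  0  0  1  1  1  2  2  2  2
 G  0  0  1  2  2  2  2  2  3
 G  0  0  1  2  2  2  2  2  3
 W  0  1  1  2  3  3  3  3  3
 G  0  1  1  2  3  3  3  3  4
 N  0  1  2  2  3  4  4  4  4
dp[9][8] = 4. One LCS (by backtracking along matches): GNWG.

4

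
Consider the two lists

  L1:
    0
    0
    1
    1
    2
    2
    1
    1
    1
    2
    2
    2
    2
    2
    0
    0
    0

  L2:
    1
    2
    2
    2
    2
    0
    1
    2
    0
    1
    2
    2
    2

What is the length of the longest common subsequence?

8

Taking 1 at L1[3]=L2[1], then 2 at L1[5]=L2[4], then 2 at L1[6]=L2[5], then 1 at L1[7]=L2[7], then 1 at L1[9]=L2[10], then 2 at L1[12]=L2[11], then 2 at L1[13]=L2[12], then 2 at L1[14]=L2[13] gives a common subsequence of length 8. Since dp[17][13] = 8, nothing longer is possible.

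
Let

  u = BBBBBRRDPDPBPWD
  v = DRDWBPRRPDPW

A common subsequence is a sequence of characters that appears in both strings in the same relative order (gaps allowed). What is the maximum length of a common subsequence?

7

Match B [1,5], R [6,7], R [7,8], P [9,9], D [10,10], P [13,11], W [14,12] — 7 characters in the same relative order in both, and the DP table's final entry dp[15][12] is also 7, so no common subsequence is longer.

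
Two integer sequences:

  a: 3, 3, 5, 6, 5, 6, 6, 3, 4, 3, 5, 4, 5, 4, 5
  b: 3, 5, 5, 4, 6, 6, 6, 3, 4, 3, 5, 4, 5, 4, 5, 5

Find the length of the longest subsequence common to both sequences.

13

Taking 3 (a #1, b #1); then 5 (a #3, b #3); then 6 (a #4, b #5); then 6 (a #6, b #6); then 6 (a #7, b #7); then 3 (a #8, b #8); then 4 (a #9, b #9); then 3 (a #10, b #10); then 5 (a #11, b #11); then 4 (a #12, b #12); then 5 (a #13, b #13); then 4 (a #14, b #14); then 5 (a #15, b #16) gives a common subsequence of length 13. dp[15][16] = 13 confirms this is the maximum.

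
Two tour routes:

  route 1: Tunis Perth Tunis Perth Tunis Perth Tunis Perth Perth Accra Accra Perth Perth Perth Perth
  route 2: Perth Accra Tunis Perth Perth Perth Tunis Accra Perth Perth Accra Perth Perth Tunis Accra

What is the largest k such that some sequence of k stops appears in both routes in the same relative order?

10

Pick Tunis at route 1[1]=route 2[3], then Perth at route 1[2]=route 2[4], then Perth at route 1[4]=route 2[5], then Perth at route 1[6]=route 2[6], then Tunis at route 1[7]=route 2[7], then Perth at route 1[8]=route 2[9], then Perth at route 1[9]=route 2[10], then Accra at route 1[11]=route 2[11], then Perth at route 1[12]=route 2[12], then Perth at route 1[13]=route 2[13]; all 10 stops appear in both, in order. dp[15][15] = 10 confirms this is the maximum.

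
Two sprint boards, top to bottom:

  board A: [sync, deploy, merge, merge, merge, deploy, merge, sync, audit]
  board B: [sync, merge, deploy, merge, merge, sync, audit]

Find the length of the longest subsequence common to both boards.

Pick sync (board A #1, board B #1) → deploy (board A #2, board B #3) → merge (board A #5, board B #4) → merge (board A #7, board B #5) → sync (board A #8, board B #6) → audit (board A #9, board B #7); all 6 tasks appear in both, in order. Since dp[9][7] = 6, nothing longer is possible.

6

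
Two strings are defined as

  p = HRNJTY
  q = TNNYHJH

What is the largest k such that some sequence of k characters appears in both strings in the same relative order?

2

One common subsequence of length 2: H [1,5] → J [4,6]. The LCS DP gives dp[6][7] = 2, so this is optimal.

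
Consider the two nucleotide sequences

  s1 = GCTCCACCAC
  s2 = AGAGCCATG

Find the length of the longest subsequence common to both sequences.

5

Match G [1,2], then A [6,3], then C [7,5], then C [8,6], then A [9,7] — 5 bases in the same relative order in both. dp[10][9] = 5 confirms this is the maximum.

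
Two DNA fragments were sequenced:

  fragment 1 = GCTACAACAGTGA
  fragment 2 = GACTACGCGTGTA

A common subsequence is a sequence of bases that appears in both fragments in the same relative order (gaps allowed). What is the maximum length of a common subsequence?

Pick G at fragment 1[1]=fragment 2[1] → C at fragment 1[2]=fragment 2[3] → T at fragment 1[3]=fragment 2[4] → A at fragment 1[4]=fragment 2[5] → C at fragment 1[5]=fragment 2[6] → C at fragment 1[8]=fragment 2[8] → G at fragment 1[10]=fragment 2[9] → T at fragment 1[11]=fragment 2[10] → G at fragment 1[12]=fragment 2[11] → A at fragment 1[13]=fragment 2[13]; all 10 bases appear in both, in order, and the DP table's final entry dp[13][13] is also 10, so no common subsequence is longer.

10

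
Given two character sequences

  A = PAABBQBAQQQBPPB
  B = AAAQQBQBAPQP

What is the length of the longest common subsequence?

9

Taking A (A #2, B #1), then A (A #3, B #2), then A (A #8, B #3), then Q (A #9, B #4), then Q (A #10, B #5), then Q (A #11, B #7), then B (A #12, B #8), then P (A #13, B #10), then P (A #14, B #12) gives a common subsequence of length 9, and the DP table's final entry dp[15][12] is also 9, so no common subsequence is longer.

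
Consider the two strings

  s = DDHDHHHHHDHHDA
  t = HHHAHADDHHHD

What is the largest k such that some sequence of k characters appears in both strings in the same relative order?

Taking H [3,1], H [5,2], H [6,3], H [7,5], H [9,9], H [11,10], H [12,11], D [13,12] gives a common subsequence of length 8. dp[14][12] = 8 confirms this is the maximum.

8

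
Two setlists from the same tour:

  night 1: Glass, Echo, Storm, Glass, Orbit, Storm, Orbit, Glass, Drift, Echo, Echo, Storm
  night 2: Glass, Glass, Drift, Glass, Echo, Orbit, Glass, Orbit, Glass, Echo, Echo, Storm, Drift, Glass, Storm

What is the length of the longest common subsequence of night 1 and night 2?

8

Match Glass at night 1[1]=night 2[4], Echo at night 1[2]=night 2[5], Glass at night 1[4]=night 2[7], Orbit at night 1[7]=night 2[8], Glass at night 1[8]=night 2[9], Echo at night 1[10]=night 2[10], Echo at night 1[11]=night 2[11], Storm at night 1[12]=night 2[15] — 8 songs in the same relative order in both. dp[12][15] = 8 confirms this is the maximum.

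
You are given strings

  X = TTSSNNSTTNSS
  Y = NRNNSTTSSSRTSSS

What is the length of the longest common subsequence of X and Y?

Pick T at X[1]=Y[6], T at X[2]=Y[7], S at X[3]=Y[8], S at X[4]=Y[9], S at X[7]=Y[10], T at X[8]=Y[12], S at X[11]=Y[14], S at X[12]=Y[15]; all 8 characters appear in both, in order. Since dp[12][15] = 8, nothing longer is possible.

8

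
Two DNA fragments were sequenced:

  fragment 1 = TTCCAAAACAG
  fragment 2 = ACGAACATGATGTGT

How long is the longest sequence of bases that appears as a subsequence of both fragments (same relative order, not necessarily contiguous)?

Taking C (fragment 1 #3, fragment 2 #2), A (fragment 1 #5, fragment 2 #4), A (fragment 1 #6, fragment 2 #5), A (fragment 1 #7, fragment 2 #7), A (fragment 1 #8, fragment 2 #10), G (fragment 1 #11, fragment 2 #14) gives a common subsequence of length 6. The LCS DP gives dp[11][15] = 6, so this is optimal.

6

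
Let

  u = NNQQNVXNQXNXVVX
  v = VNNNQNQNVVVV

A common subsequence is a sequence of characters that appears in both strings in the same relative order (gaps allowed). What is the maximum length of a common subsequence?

8

Taking N at u[1]=v[3] → N at u[2]=v[4] → Q at u[3]=v[5] → Q at u[4]=v[7] → N at u[5]=v[8] → V at u[6]=v[10] → V at u[13]=v[11] → V at u[14]=v[12] gives a common subsequence of length 8, and the DP table's final entry dp[15][12] is also 8, so no common subsequence is longer.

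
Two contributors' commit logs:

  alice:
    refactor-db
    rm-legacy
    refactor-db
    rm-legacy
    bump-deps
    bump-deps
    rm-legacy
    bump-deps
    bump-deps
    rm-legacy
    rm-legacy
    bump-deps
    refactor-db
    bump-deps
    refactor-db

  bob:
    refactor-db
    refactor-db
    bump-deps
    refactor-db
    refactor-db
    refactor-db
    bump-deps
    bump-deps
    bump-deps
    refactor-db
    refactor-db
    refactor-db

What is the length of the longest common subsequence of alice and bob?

8

Pick refactor-db (alice #1, bob #1); then refactor-db (alice #3, bob #2); then bump-deps (alice #5, bob #3); then bump-deps (alice #6, bob #7); then bump-deps (alice #8, bob #8); then bump-deps (alice #9, bob #9); then refactor-db (alice #13, bob #11); then refactor-db (alice #15, bob #12); all 8 commits appear in both, in order, and the DP table's final entry dp[15][12] is also 8, so no common subsequence is longer.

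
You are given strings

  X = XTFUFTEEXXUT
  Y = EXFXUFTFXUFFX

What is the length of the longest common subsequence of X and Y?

7

One common subsequence of length 7: X at X[1]=Y[2], then F at X[3]=Y[3], then U at X[4]=Y[5], then F at X[5]=Y[6], then T at X[6]=Y[7], then X at X[9]=Y[9], then X at X[10]=Y[13]. dp[12][13] = 7 confirms this is the maximum.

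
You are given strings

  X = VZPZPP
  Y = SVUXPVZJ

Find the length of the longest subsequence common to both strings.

Let dp[i][j] be the LCS length of the first i characters of X and the first j characters of Y. dp[i][j] = dp[i-1][j-1]+1 when the i-th and j-th characters match, else max(dp[i-1][j], dp[i][j-1]).
    ·  S  V  U  X  P  V  Z  J
 ·  0  0  0  0  0  0  0  0  0
 V  0  0  1  1  1  1  1  1  1
 Z  0  0  1  1  1  1  1  2  2
 P  0  0  1  1  1  2  2  2  2
 Z  0  0  1  1  1  2  2  3  3
 P  0  0  1  1  1  2  2  3  3
 P  0  0  1  1  1  2  2  3  3
dp[6][8] = 3. One LCS (by backtracking along matches): VPZ.

3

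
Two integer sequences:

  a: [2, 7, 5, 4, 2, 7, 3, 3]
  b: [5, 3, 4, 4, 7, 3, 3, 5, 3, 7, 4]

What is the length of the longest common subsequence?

Let dp[i][j] be the LCS length of the first i values of a and the first j values of b. dp[i][j] = dp[i-1][j-1]+1 when the i-th and j-th values match, else max(dp[i-1][j], dp[i][j-1]).
    ·  5  3  4  4  7  3  3  5  3  7  4
 ·  0  0  0  0  0  0  0  0  0  0  0  0
 2  0  0  0  0  0  0  0  0  0  0  0  0
 7  0  0  0  0  0  1  1  1  1  1  1  1
 5  0  1  1  1  1  1  1  1  2  2  2  2
 4  0  1  1  2  2  2  2  2  2  2  2  3
 2  0  1  1  2  2  2  2  2  2  2  2  3
 7  0  1  1  2  2  3  3  3  3  3  3  3
 3  0  1  2  2  2  3  4  4  4  4  4  4
 3  0  1  2  2  2  3  4  5  5  5  5  5
dp[8][11] = 5. One LCS (by backtracking along matches): 5, 4, 7, 3, 3.

5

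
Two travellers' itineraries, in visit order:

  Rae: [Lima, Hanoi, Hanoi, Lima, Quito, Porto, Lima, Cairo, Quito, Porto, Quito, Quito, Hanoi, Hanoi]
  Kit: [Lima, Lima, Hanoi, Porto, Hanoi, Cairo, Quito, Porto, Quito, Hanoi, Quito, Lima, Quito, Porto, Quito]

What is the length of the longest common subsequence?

Match Lima [1,2], Hanoi [2,3], Hanoi [3,5], Quito [5,7], Porto [6,8], Lima [7,12], Quito [9,13], Porto [10,14], Quito [12,15] — 9 stops in the same relative order in both. dp[14][15] = 9 confirms this is the maximum.

9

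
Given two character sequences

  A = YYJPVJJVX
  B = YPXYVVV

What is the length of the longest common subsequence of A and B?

4

Pick Y [1,1]; then Y [2,4]; then V [5,6]; then V [8,7]; all 4 characters appear in both, in order. dp[9][7] = 4 confirms this is the maximum.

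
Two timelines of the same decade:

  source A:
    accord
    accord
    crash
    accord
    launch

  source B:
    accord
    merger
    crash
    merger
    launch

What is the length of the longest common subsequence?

Match accord (source A #1, source B #1) → crash (source A #3, source B #3) → launch (source A #5, source B #5) — 3 events in the same relative order in both. The LCS DP gives dp[5][5] = 3, so this is optimal.

3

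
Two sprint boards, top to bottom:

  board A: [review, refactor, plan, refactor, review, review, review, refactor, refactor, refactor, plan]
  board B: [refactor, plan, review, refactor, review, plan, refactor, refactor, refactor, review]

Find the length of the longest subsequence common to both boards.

Taking refactor [2,1]; then plan [3,2]; then refactor [4,4]; then review [5,5]; then refactor [8,7]; then refactor [9,8]; then refactor [10,9] gives a common subsequence of length 7, and the DP table's final entry dp[11][10] is also 7, so no common subsequence is longer.

7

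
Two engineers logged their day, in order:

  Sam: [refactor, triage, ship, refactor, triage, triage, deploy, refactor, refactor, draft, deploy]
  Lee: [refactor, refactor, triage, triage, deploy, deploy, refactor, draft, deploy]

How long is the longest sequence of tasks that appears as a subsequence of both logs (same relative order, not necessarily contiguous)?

Match refactor [1,1] → refactor [4,2] → triage [5,3] → triage [6,4] → deploy [7,6] → refactor [9,7] → draft [10,8] → deploy [11,9] — 8 tasks in the same relative order in both, and the DP table's final entry dp[11][9] is also 8, so no common subsequence is longer.

8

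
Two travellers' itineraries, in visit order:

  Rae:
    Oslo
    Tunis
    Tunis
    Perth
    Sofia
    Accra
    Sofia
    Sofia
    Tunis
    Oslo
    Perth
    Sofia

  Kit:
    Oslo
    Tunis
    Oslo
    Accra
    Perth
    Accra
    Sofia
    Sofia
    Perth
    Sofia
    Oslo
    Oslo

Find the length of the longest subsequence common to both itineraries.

8

Pick Oslo [1,1], Tunis [2,2], Perth [4,5], Accra [6,6], Sofia [7,7], Sofia [8,8], Perth [11,9], Sofia [12,10]; all 8 stops appear in both, in order. dp[12][12] = 8 confirms this is the maximum.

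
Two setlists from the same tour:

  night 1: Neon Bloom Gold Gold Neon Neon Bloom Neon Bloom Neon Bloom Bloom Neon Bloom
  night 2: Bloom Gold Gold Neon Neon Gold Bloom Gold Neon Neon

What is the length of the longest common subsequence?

8

Match Bloom at night 1[2]=night 2[1]; then Gold at night 1[3]=night 2[2]; then Gold at night 1[4]=night 2[3]; then Neon at night 1[5]=night 2[4]; then Neon at night 1[6]=night 2[5]; then Bloom at night 1[7]=night 2[7]; then Neon at night 1[10]=night 2[9]; then Neon at night 1[13]=night 2[10] — 8 songs in the same relative order in both. The LCS DP gives dp[14][10] = 8, so this is optimal.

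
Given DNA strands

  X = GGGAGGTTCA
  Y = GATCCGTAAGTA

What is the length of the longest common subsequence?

Pick G at X[1]=Y[1]; then G at X[2]=Y[6]; then A at X[4]=Y[9]; then G at X[6]=Y[10]; then T at X[8]=Y[11]; then A at X[10]=Y[12]; all 6 bases appear in both, in order. Since dp[10][12] = 6, nothing longer is possible.

6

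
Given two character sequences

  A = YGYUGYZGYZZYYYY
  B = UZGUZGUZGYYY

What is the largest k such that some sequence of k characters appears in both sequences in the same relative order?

8

Match G at A[2]=B[3], U at A[4]=B[4], G at A[5]=B[6], Z at A[7]=B[8], G at A[8]=B[9], Y at A[13]=B[10], Y at A[14]=B[11], Y at A[15]=B[12] — 8 characters in the same relative order in both. dp[15][12] = 8 confirms this is the maximum.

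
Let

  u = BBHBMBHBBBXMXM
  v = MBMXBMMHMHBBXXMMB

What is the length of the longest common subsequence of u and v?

Match B [1,2]; then B [2,5]; then H [3,8]; then M [5,9]; then H [7,10]; then B [8,11]; then B [9,12]; then X [11,14]; then M [12,15]; then M [14,16] — 10 characters in the same relative order in both, and the DP table's final entry dp[14][17] is also 10, so no common subsequence is longer.

10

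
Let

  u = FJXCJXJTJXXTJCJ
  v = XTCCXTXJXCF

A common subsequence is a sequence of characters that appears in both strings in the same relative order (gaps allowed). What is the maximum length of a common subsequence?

7

One common subsequence of length 7: X (u #3, v #1), then C (u #4, v #4), then X (u #6, v #5), then T (u #8, v #6), then J (u #9, v #8), then X (u #11, v #9), then C (u #14, v #10). The LCS DP gives dp[15][11] = 7, so this is optimal.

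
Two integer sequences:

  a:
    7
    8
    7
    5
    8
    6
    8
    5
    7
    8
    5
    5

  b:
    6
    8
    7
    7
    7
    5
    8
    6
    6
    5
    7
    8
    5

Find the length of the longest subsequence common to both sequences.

9

Pick 7 (a #1, b #4), then 7 (a #3, b #5), then 5 (a #4, b #6), then 8 (a #5, b #7), then 6 (a #6, b #9), then 5 (a #8, b #10), then 7 (a #9, b #11), then 8 (a #10, b #12), then 5 (a #12, b #13); all 9 values appear in both, in order. dp[12][13] = 9 confirms this is the maximum.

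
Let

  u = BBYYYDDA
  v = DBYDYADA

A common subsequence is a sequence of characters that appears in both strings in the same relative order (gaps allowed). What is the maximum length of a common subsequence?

5

One common subsequence of length 5: B at u[2]=v[2]; then Y at u[3]=v[3]; then Y at u[4]=v[5]; then D at u[7]=v[7]; then A at u[8]=v[8]. dp[8][8] = 5 confirms this is the maximum.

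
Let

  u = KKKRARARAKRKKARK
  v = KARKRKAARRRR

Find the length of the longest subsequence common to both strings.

Taking K [1,1]; then K [2,4]; then K [3,6]; then A [5,8]; then R [6,9]; then R [8,10]; then R [11,11]; then R [15,12] gives a common subsequence of length 8. dp[16][12] = 8 confirms this is the maximum.

8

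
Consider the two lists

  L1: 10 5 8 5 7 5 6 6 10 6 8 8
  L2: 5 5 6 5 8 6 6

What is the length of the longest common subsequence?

One common subsequence of length 5: 5 (L1 #2, L2 #1), 5 (L1 #4, L2 #2), 5 (L1 #6, L2 #4), 6 (L1 #8, L2 #6), 6 (L1 #10, L2 #7). dp[12][7] = 5 confirms this is the maximum.

5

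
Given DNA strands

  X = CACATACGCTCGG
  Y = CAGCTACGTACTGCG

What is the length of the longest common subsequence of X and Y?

Taking C (X #1, Y #1), A (X #2, Y #2), C (X #3, Y #4), T (X #5, Y #5), A (X #6, Y #6), C (X #7, Y #7), G (X #8, Y #8), C (X #9, Y #11), T (X #10, Y #12), C (X #11, Y #14), G (X #13, Y #15) gives a common subsequence of length 11. Since dp[13][15] = 11, nothing longer is possible.

11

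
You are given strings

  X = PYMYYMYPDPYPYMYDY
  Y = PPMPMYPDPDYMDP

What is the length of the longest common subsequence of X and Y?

Taking P at X[1]=Y[2] → M at X[3]=Y[3] → M at X[6]=Y[5] → Y at X[7]=Y[6] → P at X[8]=Y[7] → D at X[9]=Y[8] → P at X[10]=Y[9] → Y at X[13]=Y[11] → M at X[14]=Y[12] → D at X[16]=Y[13] gives a common subsequence of length 10. Since dp[17][14] = 10, nothing longer is possible.

10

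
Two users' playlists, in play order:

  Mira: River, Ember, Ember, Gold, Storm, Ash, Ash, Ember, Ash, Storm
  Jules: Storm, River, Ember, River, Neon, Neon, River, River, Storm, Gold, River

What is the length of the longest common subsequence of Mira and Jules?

3

Taking River (Mira #1, Jules #2); then Ember (Mira #2, Jules #3); then Gold (Mira #4, Jules #10) gives a common subsequence of length 3. Since dp[10][11] = 3, nothing longer is possible.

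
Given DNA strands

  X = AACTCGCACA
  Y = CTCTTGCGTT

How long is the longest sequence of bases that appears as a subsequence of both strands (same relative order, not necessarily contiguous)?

5

Let dp[i][j] be the LCS length of the first i bases of X and the first j bases of Y. dp[i][j] = dp[i-1][j-1]+1 when the i-th and j-th bases match, else max(dp[i-1][j], dp[i][j-1]).
    ·  C  T  C  T  T  G  C  G  T  T
 ·  0  0  0  0  0  0  0  0  0  0  0
 A  0  0  0  0  0  0  0  0  0  0  0
 A  0  0  0  0  0  0  0  0  0  0  0
 C  0  1  1  1  1  1  1  1  1  1  1
 T  0  1  2  2  2  2  2  2  2  2  2
 C  0  1  2  3  3  3  3  3  3  3  3
 G  0  1  2  3  3  3  4  4  4  4  4
 C  0  1  2  3  3  3  4  5  5  5  5
 A  0  1  2  3  3  3  4  5  5  5  5
 C  0  1  2  3  3  3  4  5  5  5  5
 A  0  1  2  3  3  3  4  5  5  5  5
dp[10][10] = 5. One LCS (by backtracking along matches): CTCGC.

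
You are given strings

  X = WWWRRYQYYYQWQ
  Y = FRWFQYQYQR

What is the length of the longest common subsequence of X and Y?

5

Let dp[i][j] be the LCS length of the first i characters of X and the first j characters of Y. dp[i][j] = dp[i-1][j-1]+1 when the i-th and j-th characters match, else max(dp[i-1][j], dp[i][j-1]).
    ·  F  R  W  F  Q  Y  Q  Y  Q  R
 ·  0  0  0  0  0  0  0  0  0  0  0
 W  0  0  0  1  1  1  1  1  1  1  1
 W  0  0  0  1  1  1  1  1  1  1  1
 W  0  0  0  1  1  1  1  1  1  1  1
 R  0  0  1  1  1  1  1  1  1  1  2
 R  0  0  1  1  1  1  1  1  1  1  2
 Y  0  0  1  1  1  1  2  2  2  2  2
 Q  0  0  1  1  1  2  2  3  3  3  3
 Y  0  0  1  1  1  2  3  3  4  4  4
 Y  0  0  1  1  1  2  3  3  4  4  4
 Y  0  0  1  1  1  2  3  3  4  4  4
 Q  0  0  1  1  1  2  3  4  4  5  5
 W  0  0  1  2  2  2  3  4  4  5  5
 Q  0  0  1  2  2  3  3  4  4  5  5
dp[13][10] = 5. One LCS (by backtracking along matches): WYQYQ.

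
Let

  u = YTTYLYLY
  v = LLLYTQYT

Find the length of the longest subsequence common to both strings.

3

One common subsequence of length 3: Y [1,4] → T [2,5] → T [3,8]. The LCS DP gives dp[8][8] = 3, so this is optimal.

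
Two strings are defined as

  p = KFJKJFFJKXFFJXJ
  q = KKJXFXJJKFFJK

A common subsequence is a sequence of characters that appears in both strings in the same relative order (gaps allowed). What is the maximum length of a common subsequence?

Match K (p #1, q #1), then K (p #4, q #2), then J (p #5, q #3), then F (p #6, q #5), then J (p #8, q #8), then K (p #9, q #9), then F (p #11, q #10), then F (p #12, q #11), then J (p #13, q #12) — 9 characters in the same relative order in both. Since dp[15][13] = 9, nothing longer is possible.

9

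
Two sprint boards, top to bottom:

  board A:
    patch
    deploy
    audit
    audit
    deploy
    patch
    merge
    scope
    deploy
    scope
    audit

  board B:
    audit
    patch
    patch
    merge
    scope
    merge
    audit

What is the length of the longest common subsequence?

Taking patch at board A[1]=board B[2] → patch at board A[6]=board B[3] → merge at board A[7]=board B[4] → scope at board A[8]=board B[5] → audit at board A[11]=board B[7] gives a common subsequence of length 5. The LCS DP gives dp[11][7] = 5, so this is optimal.

5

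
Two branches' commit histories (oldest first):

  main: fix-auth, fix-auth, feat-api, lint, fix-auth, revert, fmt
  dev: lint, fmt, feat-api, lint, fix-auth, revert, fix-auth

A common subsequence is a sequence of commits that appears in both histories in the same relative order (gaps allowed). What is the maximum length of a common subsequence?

Match feat-api at main[3]=dev[3], lint at main[4]=dev[4], fix-auth at main[5]=dev[5], revert at main[6]=dev[6] — 4 commits in the same relative order in both, and the DP table's final entry dp[7][7] is also 4, so no common subsequence is longer.

4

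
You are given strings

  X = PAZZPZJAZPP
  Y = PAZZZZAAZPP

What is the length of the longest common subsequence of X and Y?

Let dp[i][j] be the LCS length of the first i characters of X and the first j characters of Y. dp[i][j] = dp[i-1][j-1]+1 when the i-th and j-th characters match, else max(dp[i-1][j], dp[i][j-1]).
    ·  P  A  Z  Z  Z  Z  A  A  Z  P  P
 ·  0  0  0  0  0  0  0  0  0  0  0  0
 P  0  1  1  1  1  1  1  1  1  1  1  1
 A  0  1  2  2  2  2  2  2  2  2  2  2
 Z  0  1  2  3  3  3  3  3  3  3  3  3
 Z  0  1  2  3  4  4  4  4  4  4  4  4
 P  0  1  2  3  4  4  4  4  4  4  5  5
 Z  0  1  2  3  4  5  5  5  5  5  5  5
 J  0  1  2  3  4  5  5  5  5  5  5  5
 A  0  1  2  3  4  5  5  6  6  6  6  6
 Z  0  1  2  3  4  5  6  6  6  7  7  7
 P  0  1  2  3  4  5  6  6  6  7  8  8
 P  0  1  2  3  4  5  6  6  6  7  8  9
dp[11][11] = 9. One LCS (by backtracking along matches): PAZZZAZPP.

9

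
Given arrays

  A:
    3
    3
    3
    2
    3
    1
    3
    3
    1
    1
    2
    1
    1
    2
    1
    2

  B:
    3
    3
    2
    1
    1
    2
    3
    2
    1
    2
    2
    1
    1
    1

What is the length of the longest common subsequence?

10

Match 3 at A[2]=B[1]; then 3 at A[3]=B[2]; then 2 at A[4]=B[3]; then 1 at A[6]=B[5]; then 3 at A[7]=B[7]; then 1 at A[9]=B[9]; then 2 at A[11]=B[11]; then 1 at A[12]=B[12]; then 1 at A[13]=B[13]; then 1 at A[15]=B[14] — 10 values in the same relative order in both, and the DP table's final entry dp[16][14] is also 10, so no common subsequence is longer.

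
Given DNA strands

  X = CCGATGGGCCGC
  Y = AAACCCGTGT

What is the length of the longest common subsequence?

Let dp[i][j] be the LCS length of the first i bases of X and the first j bases of Y. dp[i][j] = dp[i-1][j-1]+1 when the i-th and j-th bases match, else max(dp[i-1][j], dp[i][j-1]).
    ·  A  A  A  C  C  C  G  T  G  T
 ·  0  0  0  0  0  0  0  0  0  0  0
 C  0  0  0  0  1  1  1  1  1  1  1
 C  0  0  0  0  1  2  2  2  2  2  2
 G  0  0  0  0  1  2  2  3  3  3  3
 A  0  1  1  1  1  2  2  3  3  3  3
 T  0  1  1  1  1  2  2  3  4  4  4
 G  0  1  1  1  1  2  2  3  4  5  5
 G  0  1  1  1  1  2  2  3  4  5  5
 G  0  1  1  1  1  2  2  3  4  5  5
 C  0  1  1  1  2  2  3  3  4  5  5
 C  0  1  1  1  2  3  3  3  4  5  5
 G  0  1  1  1  2  3  3  4  4  5  5
 C  0  1  1  1  2  3  4  4  4  5  5
dp[12][10] = 5. One LCS (by backtracking along matches): CCGTG.

5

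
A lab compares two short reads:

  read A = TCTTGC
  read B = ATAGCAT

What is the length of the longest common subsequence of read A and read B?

Pick T [1,2], C [2,5], T [4,7]; all 3 bases appear in both, in order, and the DP table's final entry dp[6][7] is also 3, so no common subsequence is longer.

3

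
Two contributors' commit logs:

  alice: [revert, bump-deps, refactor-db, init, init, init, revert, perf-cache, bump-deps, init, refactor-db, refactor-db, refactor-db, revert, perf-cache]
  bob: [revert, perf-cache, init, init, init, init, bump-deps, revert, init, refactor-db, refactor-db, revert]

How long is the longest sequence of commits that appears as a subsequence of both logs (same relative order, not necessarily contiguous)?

Taking revert at alice[1]=bob[1]; then init at alice[4]=bob[4]; then init at alice[5]=bob[5]; then init at alice[6]=bob[6]; then revert at alice[7]=bob[8]; then init at alice[10]=bob[9]; then refactor-db at alice[12]=bob[10]; then refactor-db at alice[13]=bob[11]; then revert at alice[14]=bob[12] gives a common subsequence of length 9. The LCS DP gives dp[15][12] = 9, so this is optimal.

9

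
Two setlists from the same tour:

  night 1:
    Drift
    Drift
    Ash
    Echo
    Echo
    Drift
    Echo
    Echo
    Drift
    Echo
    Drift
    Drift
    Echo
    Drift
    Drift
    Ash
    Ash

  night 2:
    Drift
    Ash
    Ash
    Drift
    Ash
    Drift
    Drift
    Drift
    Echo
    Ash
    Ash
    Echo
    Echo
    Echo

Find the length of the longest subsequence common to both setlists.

Taking Drift at night 1[1]=night 2[1] → Drift at night 1[2]=night 2[4] → Ash at night 1[3]=night 2[5] → Drift at night 1[9]=night 2[6] → Drift at night 1[11]=night 2[7] → Drift at night 1[12]=night 2[8] → Echo at night 1[13]=night 2[9] → Ash at night 1[16]=night 2[10] → Ash at night 1[17]=night 2[11] gives a common subsequence of length 9. Since dp[17][14] = 9, nothing longer is possible.

9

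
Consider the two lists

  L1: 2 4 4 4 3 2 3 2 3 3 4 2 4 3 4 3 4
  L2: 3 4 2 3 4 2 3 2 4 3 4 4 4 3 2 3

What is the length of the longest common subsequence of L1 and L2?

10

Match 2 at L1[1]=L2[3], 4 at L1[4]=L2[5], 2 at L1[6]=L2[6], 3 at L1[7]=L2[7], 2 at L1[8]=L2[8], 3 at L1[9]=L2[10], 4 at L1[11]=L2[12], 4 at L1[13]=L2[13], 3 at L1[14]=L2[14], 3 at L1[16]=L2[16] — 10 values in the same relative order in both, and the DP table's final entry dp[17][16] is also 10, so no common subsequence is longer.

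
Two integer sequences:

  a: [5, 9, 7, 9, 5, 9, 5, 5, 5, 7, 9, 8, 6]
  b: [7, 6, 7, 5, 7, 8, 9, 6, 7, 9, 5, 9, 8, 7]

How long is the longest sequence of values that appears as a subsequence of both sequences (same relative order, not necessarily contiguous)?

7

Match 5 at a[1]=b[4], 9 at a[2]=b[7], 7 at a[3]=b[9], 9 at a[4]=b[10], 5 at a[5]=b[11], 9 at a[6]=b[12], 7 at a[10]=b[14] — 7 values in the same relative order in both. Since dp[13][14] = 7, nothing longer is possible.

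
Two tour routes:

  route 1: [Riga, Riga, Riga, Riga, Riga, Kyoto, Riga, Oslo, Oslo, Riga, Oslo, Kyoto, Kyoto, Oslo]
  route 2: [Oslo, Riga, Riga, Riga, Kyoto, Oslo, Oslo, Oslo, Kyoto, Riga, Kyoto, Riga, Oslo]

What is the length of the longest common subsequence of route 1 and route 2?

Pick Riga (route 1 #3, route 2 #2), Riga (route 1 #4, route 2 #3), Riga (route 1 #5, route 2 #4), Kyoto (route 1 #6, route 2 #5), Oslo (route 1 #8, route 2 #6), Oslo (route 1 #9, route 2 #7), Oslo (route 1 #11, route 2 #8), Kyoto (route 1 #12, route 2 #9), Kyoto (route 1 #13, route 2 #11), Oslo (route 1 #14, route 2 #13); all 10 stops appear in both, in order. The LCS DP gives dp[14][13] = 10, so this is optimal.

10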